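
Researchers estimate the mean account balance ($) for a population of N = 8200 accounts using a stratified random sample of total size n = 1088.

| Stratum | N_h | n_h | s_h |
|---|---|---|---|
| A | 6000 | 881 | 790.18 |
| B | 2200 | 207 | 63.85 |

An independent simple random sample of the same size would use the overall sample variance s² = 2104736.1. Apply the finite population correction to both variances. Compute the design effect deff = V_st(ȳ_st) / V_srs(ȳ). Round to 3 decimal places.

deff ≈ 0.194

V̂(ȳ_st) = Σ W_h² (1 − n_h/N_h) s_h²/n_h, with W_h = N_h/N and N = 8200:
  stratum A: (6000/8200)²·(1 − 881/6000)·790.18²/881 = 323.731
  stratum B: (2200/8200)²·(1 − 207/2200)·63.85²/207 = 1.28426
V_st = 325.016
V_srs = (1 − 1088/8200)·2104736.1/1088 = 1677.82
deff = V_st / V_srs = 325.016/1677.82 = 0.1937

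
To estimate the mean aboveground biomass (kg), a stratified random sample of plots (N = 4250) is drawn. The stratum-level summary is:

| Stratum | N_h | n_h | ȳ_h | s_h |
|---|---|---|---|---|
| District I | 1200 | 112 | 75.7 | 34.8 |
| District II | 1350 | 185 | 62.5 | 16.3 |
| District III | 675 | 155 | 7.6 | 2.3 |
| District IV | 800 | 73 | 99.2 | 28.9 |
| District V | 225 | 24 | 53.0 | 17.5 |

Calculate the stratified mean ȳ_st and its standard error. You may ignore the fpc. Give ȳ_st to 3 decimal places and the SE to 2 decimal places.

ȳ_st = Σ W_h ȳ_h = (1200·75.7 + 1350·62.5 + 675·7.6 + 800·99.2 + 225·53.0)/4250 = 63.91294
V̂(ȳ_st) = Σ W_h² s_h²/n_h, with W_h = N_h/N and N = 4250:
  stratum District I: (1200/4250)²·34.8²/112 = 0.862035
  stratum District II: (1350/4250)²·16.3²/185 = 0.144908
  stratum District III: (675/4250)²·2.3²/155 = 0.000860902
  stratum District IV: (800/4250)²·28.9²/73 = 0.405392
  stratum District V: (225/4250)²·17.5²/24 = 0.0357645
V̂(ȳ_st) = 1.44896
SE(ȳ_st) = √1.44896 = 1.20373

ȳ_st ≈ 63.913, SE ≈ 1.20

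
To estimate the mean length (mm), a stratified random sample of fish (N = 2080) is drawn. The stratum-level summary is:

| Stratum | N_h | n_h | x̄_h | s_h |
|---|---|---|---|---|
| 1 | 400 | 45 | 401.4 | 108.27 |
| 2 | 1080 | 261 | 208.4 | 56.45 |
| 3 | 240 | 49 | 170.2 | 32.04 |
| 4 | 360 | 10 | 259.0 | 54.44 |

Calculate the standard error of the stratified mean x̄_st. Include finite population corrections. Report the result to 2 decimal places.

SE(x̄_st) ≈ 4.46

V̂(x̄_st) = Σ W_h² (1 − n_h/N_h) s_h²/n_h, with W_h = N_h/N and N = 2080:
  stratum 1: (400/2080)²·(1 − 45/400)·108.27²/45 = 8.54999
  stratum 2: (1080/2080)²·(1 − 261/1080)·56.45²/261 = 2.49614
  stratum 3: (240/2080)²·(1 − 49/240)·32.04²/49 = 0.221976
  stratum 4: (360/2080)²·(1 − 10/360)·54.44²/10 = 8.63138
V̂(x̄_st) = 19.8995
SE(x̄_st) = √19.8995 = 4.46088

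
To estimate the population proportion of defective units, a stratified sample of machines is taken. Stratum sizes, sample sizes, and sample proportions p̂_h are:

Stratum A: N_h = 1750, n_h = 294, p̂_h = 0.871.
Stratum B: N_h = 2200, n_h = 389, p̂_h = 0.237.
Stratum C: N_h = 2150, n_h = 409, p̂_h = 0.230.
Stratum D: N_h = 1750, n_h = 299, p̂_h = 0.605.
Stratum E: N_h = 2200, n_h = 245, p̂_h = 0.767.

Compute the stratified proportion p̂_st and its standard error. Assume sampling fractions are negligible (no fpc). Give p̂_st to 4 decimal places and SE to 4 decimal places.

N = 10050; stratum weights W_h = N_h/N.
p̂_st = Σ W_h p̂_h = (1750·0.871 + 2200·0.237 + 2150·0.230 + 1750·0.605 + 2200·0.767)/10050 = 0.52600
V̂(p̂_st) = Σ W_h² p̂_h(1−p̂_h)/(n_h−1):
  stratum A: (1750/10050)²·0.871·0.129/293 = 1.16274e-05
  stratum B: (2200/10050)²·0.237·0.763/388 = 2.23334e-05
  stratum C: (2150/10050)²·0.230·0.770/408 = 1.98657e-05
  stratum D: (1750/10050)²·0.605·0.395/298 = 2.43153e-05
  stratum E: (2200/10050)²·0.767·0.233/244 = 3.50974e-05
V̂(p̂_st) = 0.000113239; SE = √V̂ = 0.0106414

p̂_st ≈ 0.5260, SE ≈ 0.0106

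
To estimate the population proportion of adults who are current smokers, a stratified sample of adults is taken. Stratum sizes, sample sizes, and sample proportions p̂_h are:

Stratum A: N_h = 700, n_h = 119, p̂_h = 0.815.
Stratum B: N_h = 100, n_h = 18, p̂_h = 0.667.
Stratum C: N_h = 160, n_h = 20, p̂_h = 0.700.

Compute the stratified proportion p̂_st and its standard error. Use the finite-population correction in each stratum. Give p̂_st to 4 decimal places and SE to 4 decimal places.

N = 960; stratum weights W_h = N_h/N.
p̂_st = Σ W_h p̂_h = (700·0.815 + 100·0.667 + 160·0.700)/960 = 0.78042
V̂(p̂_st) = Σ W_h² (1 − n_h/N_h) p̂_h(1−p̂_h)/(n_h−1):
  stratum A: (700/960)²·(1 − 119/700)·0.815·0.185/118 = 0.00056387
  stratum B: (100/960)²·(1 − 18/100)·0.667·0.333/17 = 0.00011625
  stratum C: (160/960)²·(1 − 20/160)·0.700·0.300/19 = 0.00026864
V̂(p̂_st) = 0.00094876; SE = √V̂ = 0.030802

p̂_st ≈ 0.7804, SE ≈ 0.0308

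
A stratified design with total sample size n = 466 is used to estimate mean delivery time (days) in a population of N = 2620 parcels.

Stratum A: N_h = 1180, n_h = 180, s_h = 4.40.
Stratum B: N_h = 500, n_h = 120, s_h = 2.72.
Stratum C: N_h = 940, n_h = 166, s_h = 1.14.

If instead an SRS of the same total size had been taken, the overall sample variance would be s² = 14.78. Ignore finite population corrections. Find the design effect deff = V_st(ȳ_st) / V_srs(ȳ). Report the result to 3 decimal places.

deff ≈ 0.790

V̂(ȳ_st) = Σ W_h² s_h²/n_h, with W_h = N_h/N and N = 2620:
  stratum A: (1180/2620)²·4.40²/180 = 0.021817
  stratum B: (500/2620)²·2.72²/120 = 0.0022454
  stratum C: (940/2620)²·1.14²/166 = 0.00100775
V_st = 0.0250701
V_srs = s²/n = 14.78/466 = 0.0317167
deff = V_st / V_srs = 0.0250701/0.0317167 = 0.7904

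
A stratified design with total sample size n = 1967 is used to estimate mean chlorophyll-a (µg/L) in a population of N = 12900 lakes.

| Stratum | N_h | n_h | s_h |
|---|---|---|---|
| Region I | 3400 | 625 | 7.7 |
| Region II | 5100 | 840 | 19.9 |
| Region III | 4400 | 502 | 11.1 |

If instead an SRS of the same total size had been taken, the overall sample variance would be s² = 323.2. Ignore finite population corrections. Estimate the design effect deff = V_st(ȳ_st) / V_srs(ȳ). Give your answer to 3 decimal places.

deff ≈ 0.662

V̂(ȳ_st) = Σ W_h² s_h²/n_h, with W_h = N_h/N and N = 12900:
  stratum Region I: (3400/12900)²·7.7²/625 = 0.00658992
  stratum Region II: (5100/12900)²·19.9²/840 = 0.0736865
  stratum Region III: (4400/12900)²·11.1²/502 = 0.0285541
V_st = 0.10883
V_srs = s²/n = 323.2/1967 = 0.164311
deff = V_st / V_srs = 0.10883/0.164311 = 0.6623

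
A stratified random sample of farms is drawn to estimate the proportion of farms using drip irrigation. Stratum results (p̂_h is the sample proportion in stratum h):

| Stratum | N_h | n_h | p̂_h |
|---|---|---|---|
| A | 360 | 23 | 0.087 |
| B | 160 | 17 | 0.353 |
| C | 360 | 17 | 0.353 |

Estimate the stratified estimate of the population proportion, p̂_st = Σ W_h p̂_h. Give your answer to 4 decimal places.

p̂_st ≈ 0.2442

N = 880; stratum weights W_h = N_h/N.
p̂_st = Σ W_h p̂_h = (360·0.087 + 160·0.353 + 360·0.353)/880 = 0.24418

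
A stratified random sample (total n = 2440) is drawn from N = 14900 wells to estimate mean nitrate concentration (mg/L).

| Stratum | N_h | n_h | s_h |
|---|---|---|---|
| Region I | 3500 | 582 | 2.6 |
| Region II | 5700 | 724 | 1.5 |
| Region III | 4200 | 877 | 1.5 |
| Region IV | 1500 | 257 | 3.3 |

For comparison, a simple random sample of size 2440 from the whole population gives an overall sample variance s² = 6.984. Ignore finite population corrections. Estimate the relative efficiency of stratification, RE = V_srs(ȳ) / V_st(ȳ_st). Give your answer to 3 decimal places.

V̂(ȳ_st) = Σ W_h² s_h²/n_h, with W_h = N_h/N and N = 14900:
  stratum Region I: (3500/14900)²·2.6²/582 = 0.000640896
  stratum Region II: (5700/14900)²·1.5²/724 = 0.000454801
  stratum Region III: (4200/14900)²·1.5²/877 = 0.000203849
  stratum Region IV: (1500/14900)²·3.3²/257 = 0.000429442
V_st = 0.00172899
V_srs = s²/n = 6.984/2440 = 0.0028623
Relative efficiency = V_srs / V_st = 0.0028623/0.00172899 = 1.6555

RE ≈ 1.655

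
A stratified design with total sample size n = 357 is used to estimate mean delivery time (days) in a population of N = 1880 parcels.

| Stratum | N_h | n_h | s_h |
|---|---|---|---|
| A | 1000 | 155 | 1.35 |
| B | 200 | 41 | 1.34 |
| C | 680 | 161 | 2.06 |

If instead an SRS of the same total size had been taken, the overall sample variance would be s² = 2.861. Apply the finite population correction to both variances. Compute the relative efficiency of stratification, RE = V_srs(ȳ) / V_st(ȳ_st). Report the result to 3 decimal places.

V̂(ȳ_st) = Σ W_h² (1 − n_h/N_h) s_h²/n_h, with W_h = N_h/N and N = 1880:
  stratum A: (1000/1880)²·(1 − 155/1000)·1.35²/155 = 0.0028111
  stratum B: (200/1880)²·(1 − 41/200)·1.34²/41 = 0.000394037
  stratum C: (680/1880)²·(1 − 161/680)·2.06²/161 = 0.0026319
V_st = 0.00583704
V_srs = (1 − 357/1880)·2.861/357 = 0.0064922
Relative efficiency = V_srs / V_st = 0.0064922/0.00583704 = 1.1122

RE ≈ 1.112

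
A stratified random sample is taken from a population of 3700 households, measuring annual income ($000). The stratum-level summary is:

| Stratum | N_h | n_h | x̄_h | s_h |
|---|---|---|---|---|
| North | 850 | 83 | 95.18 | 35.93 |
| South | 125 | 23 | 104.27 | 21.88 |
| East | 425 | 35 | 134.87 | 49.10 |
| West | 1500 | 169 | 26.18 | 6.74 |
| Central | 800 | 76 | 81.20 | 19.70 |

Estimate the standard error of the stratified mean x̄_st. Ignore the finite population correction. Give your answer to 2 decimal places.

SE(x̄_st) ≈ 1.43

V̂(x̄_st) = Σ W_h² s_h²/n_h, with W_h = N_h/N and N = 3700:
  stratum North: (850/3700)²·35.93²/83 = 0.820863
  stratum South: (125/3700)²·21.88²/23 = 0.0237566
  stratum East: (425/3700)²·49.10²/35 = 0.908802
  stratum West: (1500/3700)²·6.74²/169 = 0.0441786
  stratum Central: (800/3700)²·19.70²/76 = 0.238724
V̂(x̄_st) = 2.03632
SE(x̄_st) = √2.03632 = 1.427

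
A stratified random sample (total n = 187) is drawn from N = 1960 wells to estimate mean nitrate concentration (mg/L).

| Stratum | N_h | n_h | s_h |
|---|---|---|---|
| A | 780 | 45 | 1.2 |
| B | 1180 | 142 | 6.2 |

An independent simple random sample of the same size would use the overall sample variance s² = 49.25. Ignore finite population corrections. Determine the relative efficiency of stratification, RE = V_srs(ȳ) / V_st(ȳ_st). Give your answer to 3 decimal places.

V̂(ȳ_st) = Σ W_h² s_h²/n_h, with W_h = N_h/N and N = 1960:
  stratum A: (780/1960)²·1.2²/45 = 0.00506789
  stratum B: (1180/1960)²·6.2²/142 = 0.0981176
V_st = 0.103185
V_srs = s²/n = 49.25/187 = 0.263369
Relative efficiency = V_srs / V_st = 0.263369/0.103185 = 2.5524

RE ≈ 2.552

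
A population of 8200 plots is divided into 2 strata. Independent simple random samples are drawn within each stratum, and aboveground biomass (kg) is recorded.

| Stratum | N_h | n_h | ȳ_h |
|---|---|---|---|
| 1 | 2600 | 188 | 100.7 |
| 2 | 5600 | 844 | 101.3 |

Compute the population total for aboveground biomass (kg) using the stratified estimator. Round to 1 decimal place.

τ̂_st = Σ N_h ȳ_h = 2600·100.7 + 5600·101.3 = 829100.0

τ̂_st ≈ 829100.0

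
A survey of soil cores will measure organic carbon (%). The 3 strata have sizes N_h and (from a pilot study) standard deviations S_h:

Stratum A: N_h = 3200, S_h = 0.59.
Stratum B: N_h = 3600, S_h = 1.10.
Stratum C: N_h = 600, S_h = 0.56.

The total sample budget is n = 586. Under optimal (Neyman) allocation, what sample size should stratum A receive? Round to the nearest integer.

Neyman allocation: n_h = n · N_h S_h / Σ N_i S_i, with n = 586.
  stratum A: N_h·S_h = 3200·0.59 = 1888.00
  stratum B: N_h·S_h = 3600·1.10 = 3960.00
  stratum C: N_h·S_h = 600·0.56 = 336.00
Σ N_h S_h = 6184.00
n for stratum A = 586·1888.00/6184.00 = 178.908 → 179

179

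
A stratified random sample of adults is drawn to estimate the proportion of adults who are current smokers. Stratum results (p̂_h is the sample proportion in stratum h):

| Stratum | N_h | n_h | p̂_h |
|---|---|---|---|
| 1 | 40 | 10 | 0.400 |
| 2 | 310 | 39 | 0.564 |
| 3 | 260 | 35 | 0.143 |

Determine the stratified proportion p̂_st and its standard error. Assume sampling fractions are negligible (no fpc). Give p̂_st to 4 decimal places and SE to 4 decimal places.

p̂_st ≈ 0.3738, SE ≈ 0.0494

N = 610; stratum weights W_h = N_h/N.
p̂_st = Σ W_h p̂_h = (40·0.400 + 310·0.564 + 260·0.143)/610 = 0.37380
V̂(p̂_st) = Σ W_h² p̂_h(1−p̂_h)/(n_h−1):
  stratum 1: (40/610)²·0.400·0.600/9 = 0.000114665
  stratum 2: (310/610)²·0.564·0.436/38 = 0.00167127
  stratum 3: (260/610)²·0.143·0.857/34 = 0.000654825
V̂(p̂_st) = 0.00244076; SE = √V̂ = 0.049404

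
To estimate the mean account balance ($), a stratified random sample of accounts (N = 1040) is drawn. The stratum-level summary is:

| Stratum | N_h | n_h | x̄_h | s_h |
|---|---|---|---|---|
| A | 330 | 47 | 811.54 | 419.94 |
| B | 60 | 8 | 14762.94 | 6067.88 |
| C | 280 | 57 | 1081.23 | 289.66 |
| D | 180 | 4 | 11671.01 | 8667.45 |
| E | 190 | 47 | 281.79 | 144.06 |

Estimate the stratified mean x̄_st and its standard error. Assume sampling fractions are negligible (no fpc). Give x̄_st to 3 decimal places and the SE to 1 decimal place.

x̄_st = Σ W_h x̄_h = (330·811.54 + 60·14762.94 + 280·1081.23 + 180·11671.01 + 190·281.79)/1040 = 3471.77971
V̂(x̄_st) = Σ W_h² s_h²/n_h, with W_h = N_h/N and N = 1040:
  stratum A: (330/1040)²·419.94²/47 = 377.779
  stratum B: (60/1040)²·6067.88²/8 = 15318.6
  stratum C: (280/1040)²·289.66²/57 = 106.697
  stratum D: (180/1040)²·8667.45²/4 = 562602
  stratum E: (190/1040)²·144.06²/47 = 14.7377
V̂(x̄_st) = 578420
SE(x̄_st) = √578420 = 760.539

x̄_st ≈ 3471.780, SE ≈ 760.5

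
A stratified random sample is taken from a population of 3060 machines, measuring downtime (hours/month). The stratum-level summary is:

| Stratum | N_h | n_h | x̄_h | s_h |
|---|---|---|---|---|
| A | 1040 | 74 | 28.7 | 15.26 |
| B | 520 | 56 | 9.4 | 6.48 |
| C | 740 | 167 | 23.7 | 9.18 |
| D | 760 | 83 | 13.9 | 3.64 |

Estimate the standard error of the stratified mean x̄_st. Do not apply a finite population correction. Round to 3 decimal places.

V̂(x̄_st) = Σ W_h² s_h²/n_h, with W_h = N_h/N and N = 3060:
  stratum A: (1040/3060)²·15.26²/74 = 0.363497
  stratum B: (520/3060)²·6.48²/56 = 0.0216534
  stratum C: (740/3060)²·9.18²/167 = 0.0295114
  stratum D: (760/3060)²·3.64²/83 = 0.00984711
V̂(x̄_st) = 0.424509
SE(x̄_st) = √0.424509 = 0.651544

SE(x̄_st) ≈ 0.652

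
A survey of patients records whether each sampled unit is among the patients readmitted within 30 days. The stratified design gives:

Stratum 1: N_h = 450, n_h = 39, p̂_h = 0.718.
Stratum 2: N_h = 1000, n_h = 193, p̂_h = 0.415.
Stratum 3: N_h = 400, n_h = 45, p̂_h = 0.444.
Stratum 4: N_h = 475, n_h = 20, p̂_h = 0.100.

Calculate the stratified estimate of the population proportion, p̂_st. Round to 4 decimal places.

N = 2325; stratum weights W_h = N_h/N.
p̂_st = Σ W_h p̂_h = (450·0.718 + 1000·0.415 + 400·0.444 + 475·0.100)/2325 = 0.41428

p̂_st ≈ 0.4143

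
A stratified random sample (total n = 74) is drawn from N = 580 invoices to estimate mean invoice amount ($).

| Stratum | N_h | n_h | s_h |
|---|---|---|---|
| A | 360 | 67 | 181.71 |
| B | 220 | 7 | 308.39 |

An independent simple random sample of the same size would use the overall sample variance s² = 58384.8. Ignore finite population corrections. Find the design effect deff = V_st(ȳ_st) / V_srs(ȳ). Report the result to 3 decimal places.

V̂(ȳ_st) = Σ W_h² s_h²/n_h, with W_h = N_h/N and N = 580:
  stratum A: (360/580)²·181.71²/67 = 189.859
  stratum B: (220/580)²·308.39²/7 = 1954.75
V_st = 2144.61
V_srs = s²/n = 58384.8/74 = 788.984
deff = V_st / V_srs = 2144.61/788.984 = 2.7182

deff ≈ 2.718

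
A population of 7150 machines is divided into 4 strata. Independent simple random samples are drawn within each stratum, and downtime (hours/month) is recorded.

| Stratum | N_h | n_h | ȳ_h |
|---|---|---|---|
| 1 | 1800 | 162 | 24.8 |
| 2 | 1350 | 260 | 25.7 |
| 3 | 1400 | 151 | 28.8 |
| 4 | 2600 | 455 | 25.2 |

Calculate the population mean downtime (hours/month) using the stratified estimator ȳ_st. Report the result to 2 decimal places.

N = Σ N_h = 7150. Stratum weights W_h = N_h/N.
ȳ_st = (1800·24.8 + 1350·25.7 + 1400·28.8 + 2600·25.2) / 7150 = 25.8986

ȳ_st ≈ 25.90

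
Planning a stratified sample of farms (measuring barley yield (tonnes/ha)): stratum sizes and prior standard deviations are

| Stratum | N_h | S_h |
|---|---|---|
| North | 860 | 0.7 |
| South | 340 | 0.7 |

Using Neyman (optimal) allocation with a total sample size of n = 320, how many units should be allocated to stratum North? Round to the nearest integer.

Neyman allocation: n_h = n · N_h S_h / Σ N_i S_i, with n = 320.
  stratum North: N_h·S_h = 860·0.7 = 602.00
  stratum South: N_h·S_h = 340·0.7 = 238.00
Σ N_h S_h = 840.00
n for stratum North = 320·602.00/840.00 = 229.333 → 229

229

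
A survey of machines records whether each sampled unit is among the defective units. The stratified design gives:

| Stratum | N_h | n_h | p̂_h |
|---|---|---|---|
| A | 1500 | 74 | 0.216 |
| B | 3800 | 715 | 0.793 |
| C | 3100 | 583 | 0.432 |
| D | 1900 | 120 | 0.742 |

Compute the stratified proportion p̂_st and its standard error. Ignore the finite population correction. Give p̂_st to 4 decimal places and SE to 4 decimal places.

p̂_st ≈ 0.5909, SE ≈ 0.0132

N = 10300; stratum weights W_h = N_h/N.
p̂_st = Σ W_h p̂_h = (1500·0.216 + 3800·0.793 + 3100·0.432 + 1900·0.742)/10300 = 0.59091
V̂(p̂_st) = Σ W_h² p̂_h(1−p̂_h)/(n_h−1):
  stratum A: (1500/10300)²·0.216·0.784/73 = 4.91989e-05
  stratum B: (3800/10300)²·0.793·0.207/714 = 3.12923e-05
  stratum C: (3100/10300)²·0.432·0.568/582 = 3.81907e-05
  stratum D: (1900/10300)²·0.742·0.258/119 = 5.47406e-05
V̂(p̂_st) = 0.000173423; SE = √V̂ = 0.013169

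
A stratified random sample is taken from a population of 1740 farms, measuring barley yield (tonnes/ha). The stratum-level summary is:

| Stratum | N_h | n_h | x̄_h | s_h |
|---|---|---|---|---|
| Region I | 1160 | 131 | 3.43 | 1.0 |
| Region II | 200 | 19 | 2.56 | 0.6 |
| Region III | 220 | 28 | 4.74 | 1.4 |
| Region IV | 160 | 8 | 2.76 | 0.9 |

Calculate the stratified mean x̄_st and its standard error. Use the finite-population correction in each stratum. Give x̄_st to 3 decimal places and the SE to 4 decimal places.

x̄_st = Σ W_h x̄_h = (1160·3.43 + 200·2.56 + 220·4.74 + 160·2.76)/1740 = 3.43402
V̂(x̄_st) = Σ W_h² (1 − n_h/N_h) s_h²/n_h, with W_h = N_h/N and N = 1740:
  stratum Region I: (1160/1740)²·(1 − 131/1160)·1.0²/131 = 0.00300956
  stratum Region II: (200/1740)²·(1 − 19/200)·0.6²/19 = 0.000226547
  stratum Region III: (220/1740)²·(1 − 28/220)·1.4²/28 = 0.000976615
  stratum Region IV: (160/1740)²·(1 − 8/160)·0.9²/8 = 0.000813317
V̂(x̄_st) = 0.00502604
SE(x̄_st) = √0.00502604 = 0.0708946

x̄_st ≈ 3.434, SE ≈ 0.0709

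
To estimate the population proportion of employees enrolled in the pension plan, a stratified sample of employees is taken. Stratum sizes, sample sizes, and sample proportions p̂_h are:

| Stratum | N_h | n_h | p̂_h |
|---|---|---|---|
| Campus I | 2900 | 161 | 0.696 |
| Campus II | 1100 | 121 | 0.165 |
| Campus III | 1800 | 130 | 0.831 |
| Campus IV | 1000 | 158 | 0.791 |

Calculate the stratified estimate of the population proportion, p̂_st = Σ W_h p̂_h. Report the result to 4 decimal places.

p̂_st ≈ 0.6598

N = 6800; stratum weights W_h = N_h/N.
p̂_st = Σ W_h p̂_h = (2900·0.696 + 1100·0.165 + 1800·0.831 + 1000·0.791)/6800 = 0.65981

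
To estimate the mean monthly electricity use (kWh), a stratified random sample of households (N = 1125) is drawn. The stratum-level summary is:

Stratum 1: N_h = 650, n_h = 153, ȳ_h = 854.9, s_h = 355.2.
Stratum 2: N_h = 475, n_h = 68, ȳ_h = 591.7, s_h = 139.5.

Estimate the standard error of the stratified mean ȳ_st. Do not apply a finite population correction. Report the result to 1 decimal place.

SE(ȳ_st) ≈ 18.1

V̂(ȳ_st) = Σ W_h² s_h²/n_h, with W_h = N_h/N and N = 1125:
  stratum 1: (650/1125)²·355.2²/153 = 275.281
  stratum 2: (475/1125)²·139.5²/68 = 51.0178
V̂(ȳ_st) = 326.299
SE(ȳ_st) = √326.299 = 18.0637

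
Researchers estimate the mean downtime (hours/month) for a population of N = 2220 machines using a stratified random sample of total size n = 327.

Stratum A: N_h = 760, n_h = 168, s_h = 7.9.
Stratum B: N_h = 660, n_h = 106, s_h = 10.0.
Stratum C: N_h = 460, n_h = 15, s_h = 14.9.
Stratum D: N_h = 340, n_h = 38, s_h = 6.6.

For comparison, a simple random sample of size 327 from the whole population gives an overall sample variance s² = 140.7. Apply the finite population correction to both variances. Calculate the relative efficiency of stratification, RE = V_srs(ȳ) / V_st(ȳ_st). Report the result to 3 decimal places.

V̂(ȳ_st) = Σ W_h² (1 − n_h/N_h) s_h²/n_h, with W_h = N_h/N and N = 2220:
  stratum A: (760/2220)²·(1 − 168/760)·7.9²/168 = 0.0339136
  stratum B: (660/2220)²·(1 − 106/660)·10.0²/106 = 0.0699909
  stratum C: (460/2220)²·(1 − 15/460)·14.9²/15 = 0.614742
  stratum D: (340/2220)²·(1 − 38/340)·6.6²/38 = 0.0238827
V_st = 0.74253
V_srs = (1 − 327/2220)·140.7/327 = 0.366897
Relative efficiency = V_srs / V_st = 0.366897/0.74253 = 0.4941

RE ≈ 0.494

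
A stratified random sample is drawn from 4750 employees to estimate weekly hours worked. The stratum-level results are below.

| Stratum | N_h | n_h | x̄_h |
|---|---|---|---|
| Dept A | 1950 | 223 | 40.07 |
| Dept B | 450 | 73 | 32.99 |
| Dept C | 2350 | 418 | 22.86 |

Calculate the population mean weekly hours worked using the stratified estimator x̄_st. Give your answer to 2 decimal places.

N = Σ N_h = 4750. Stratum weights W_h = N_h/N.
x̄_st = (1950·40.07 + 450·32.99 + 2350·22.86) / 4750 = 30.8848

x̄_st ≈ 30.88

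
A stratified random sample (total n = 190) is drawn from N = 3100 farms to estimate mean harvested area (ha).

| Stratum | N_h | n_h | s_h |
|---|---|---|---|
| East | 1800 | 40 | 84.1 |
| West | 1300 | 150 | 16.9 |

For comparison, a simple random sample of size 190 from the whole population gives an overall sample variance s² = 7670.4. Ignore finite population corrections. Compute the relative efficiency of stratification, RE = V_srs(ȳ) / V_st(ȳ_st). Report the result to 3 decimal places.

RE ≈ 0.673

V̂(ȳ_st) = Σ W_h² s_h²/n_h, with W_h = N_h/N and N = 3100:
  stratum East: (1800/3100)²·84.1²/40 = 59.6147
  stratum West: (1300/3100)²·16.9²/150 = 0.334846
V_st = 59.9496
V_srs = s²/n = 7670.4/190 = 40.3705
Relative efficiency = V_srs / V_st = 40.3705/59.9496 = 0.6734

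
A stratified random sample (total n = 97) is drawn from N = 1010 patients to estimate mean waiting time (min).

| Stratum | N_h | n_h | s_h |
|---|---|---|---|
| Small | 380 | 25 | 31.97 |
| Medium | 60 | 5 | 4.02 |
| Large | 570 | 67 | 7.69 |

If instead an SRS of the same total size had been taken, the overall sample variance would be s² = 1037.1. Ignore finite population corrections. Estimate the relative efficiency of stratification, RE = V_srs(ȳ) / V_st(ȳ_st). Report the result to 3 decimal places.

V̂(ȳ_st) = Σ W_h² s_h²/n_h, with W_h = N_h/N and N = 1010:
  stratum Small: (380/1010)²·31.97²/25 = 5.78722
  stratum Medium: (60/1010)²·4.02²/5 = 0.0114062
  stratum Large: (570/1010)²·7.69²/67 = 0.281116
V_st = 6.07974
V_srs = s²/n = 1037.1/97 = 10.6918
Relative efficiency = V_srs / V_st = 10.6918/6.07974 = 1.7586

RE ≈ 1.759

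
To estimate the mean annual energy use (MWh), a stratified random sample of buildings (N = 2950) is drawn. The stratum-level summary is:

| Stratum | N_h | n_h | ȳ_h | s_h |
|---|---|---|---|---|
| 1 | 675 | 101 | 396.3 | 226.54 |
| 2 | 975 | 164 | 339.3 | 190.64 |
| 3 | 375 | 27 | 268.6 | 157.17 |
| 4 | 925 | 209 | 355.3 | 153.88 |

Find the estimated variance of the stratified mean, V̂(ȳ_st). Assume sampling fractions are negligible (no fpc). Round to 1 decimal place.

V̂(ȳ_st) ≈ 76.7

V̂(ȳ_st) = Σ W_h² s_h²/n_h, with W_h = N_h/N and N = 2950:
  stratum 1: (675/2950)²·226.54²/101 = 26.6031
  stratum 2: (975/2950)²·190.64²/164 = 24.2075
  stratum 3: (375/2950)²·157.17²/27 = 14.7841
  stratum 4: (925/2950)²·153.88²/209 = 11.1393
V̂(ȳ_st) = 76.7339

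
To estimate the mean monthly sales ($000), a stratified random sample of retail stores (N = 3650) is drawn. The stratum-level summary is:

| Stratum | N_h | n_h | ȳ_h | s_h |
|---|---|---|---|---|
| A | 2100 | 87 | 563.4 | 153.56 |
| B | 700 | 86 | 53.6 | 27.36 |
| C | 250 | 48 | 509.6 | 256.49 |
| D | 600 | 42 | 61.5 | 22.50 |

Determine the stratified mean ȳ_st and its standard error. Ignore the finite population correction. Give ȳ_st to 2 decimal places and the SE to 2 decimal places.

ȳ_st ≈ 379.44, SE ≈ 9.84

ȳ_st = Σ W_h ȳ_h = (2100·563.4 + 700·53.6 + 250·509.6 + 600·61.5)/3650 = 379.44110
V̂(ȳ_st) = Σ W_h² s_h²/n_h, with W_h = N_h/N and N = 3650:
  stratum A: (2100/3650)²·153.56²/87 = 89.7201
  stratum B: (700/3650)²·27.36²/86 = 0.320143
  stratum C: (250/3650)²·256.49²/48 = 6.42975
  stratum D: (600/3650)²·22.50²/42 = 0.325711
V̂(ȳ_st) = 96.7957
SE(ȳ_st) = √96.7957 = 9.83848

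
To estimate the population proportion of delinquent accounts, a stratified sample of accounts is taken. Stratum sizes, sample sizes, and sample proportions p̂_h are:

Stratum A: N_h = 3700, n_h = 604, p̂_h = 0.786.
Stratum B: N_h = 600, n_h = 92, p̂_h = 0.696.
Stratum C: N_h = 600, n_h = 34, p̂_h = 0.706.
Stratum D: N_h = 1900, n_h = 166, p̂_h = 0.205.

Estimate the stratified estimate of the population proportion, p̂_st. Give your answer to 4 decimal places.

p̂_st ≈ 0.6087

N = 6800; stratum weights W_h = N_h/N.
p̂_st = Σ W_h p̂_h = (3700·0.786 + 600·0.696 + 600·0.706 + 1900·0.205)/6800 = 0.60866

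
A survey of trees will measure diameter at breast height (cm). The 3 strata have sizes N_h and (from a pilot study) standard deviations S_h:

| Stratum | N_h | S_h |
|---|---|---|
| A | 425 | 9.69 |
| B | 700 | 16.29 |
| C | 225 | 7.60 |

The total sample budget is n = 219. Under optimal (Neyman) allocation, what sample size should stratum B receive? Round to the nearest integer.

Neyman allocation: n_h = n · N_h S_h / Σ N_i S_i, with n = 219.
  stratum A: N_h·S_h = 425·9.69 = 4118.25
  stratum B: N_h·S_h = 700·16.29 = 11403.00
  stratum C: N_h·S_h = 225·7.60 = 1710.00
Σ N_h S_h = 17231.25
n for stratum B = 219·11403.00/17231.25 = 144.926 → 145

145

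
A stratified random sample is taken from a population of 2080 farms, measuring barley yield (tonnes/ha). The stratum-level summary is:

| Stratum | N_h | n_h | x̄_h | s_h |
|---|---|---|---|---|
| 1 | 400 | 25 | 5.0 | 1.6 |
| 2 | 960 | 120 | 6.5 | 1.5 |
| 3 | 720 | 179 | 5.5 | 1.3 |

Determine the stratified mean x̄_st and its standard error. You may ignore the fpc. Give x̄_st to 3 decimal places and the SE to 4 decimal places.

x̄_st = Σ W_h x̄_h = (400·5.0 + 960·6.5 + 720·5.5)/2080 = 5.86538
V̂(x̄_st) = Σ W_h² s_h²/n_h, with W_h = N_h/N and N = 2080:
  stratum 1: (400/2080)²·1.6²/25 = 0.00378698
  stratum 2: (960/2080)²·1.5²/120 = 0.00399408
  stratum 3: (720/2080)²·1.3²/179 = 0.00113128
V̂(x̄_st) = 0.00891235
SE(x̄_st) = √0.00891235 = 0.0944052

x̄_st ≈ 5.865, SE ≈ 0.0944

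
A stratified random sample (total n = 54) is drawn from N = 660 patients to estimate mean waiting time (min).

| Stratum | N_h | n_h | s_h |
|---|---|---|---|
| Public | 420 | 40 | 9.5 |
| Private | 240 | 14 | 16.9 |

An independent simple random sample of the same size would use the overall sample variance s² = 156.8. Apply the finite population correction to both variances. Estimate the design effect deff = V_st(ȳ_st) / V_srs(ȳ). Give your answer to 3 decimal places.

deff ≈ 1.263

V̂(ȳ_st) = Σ W_h² (1 − n_h/N_h) s_h²/n_h, with W_h = N_h/N and N = 660:
  stratum Public: (420/660)²·(1 − 40/420)·9.5²/40 = 0.82667
  stratum Private: (240/660)²·(1 − 14/240)·16.9²/14 = 2.54025
V_st = 3.36692
V_srs = (1 − 54/660)·156.8/54 = 2.66613
deff = V_st / V_srs = 3.36692/2.66613 = 1.2629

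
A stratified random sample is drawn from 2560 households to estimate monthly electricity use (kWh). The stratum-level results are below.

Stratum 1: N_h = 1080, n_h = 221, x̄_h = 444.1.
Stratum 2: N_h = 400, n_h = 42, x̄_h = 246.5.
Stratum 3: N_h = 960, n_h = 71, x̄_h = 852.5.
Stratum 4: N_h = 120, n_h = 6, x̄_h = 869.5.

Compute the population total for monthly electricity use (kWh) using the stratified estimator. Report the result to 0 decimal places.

τ̂_st ≈ 1500968

τ̂_st = Σ N_h x̄_h = 1080·444.1 + 400·246.5 + 960·852.5 + 120·869.5 = 1500968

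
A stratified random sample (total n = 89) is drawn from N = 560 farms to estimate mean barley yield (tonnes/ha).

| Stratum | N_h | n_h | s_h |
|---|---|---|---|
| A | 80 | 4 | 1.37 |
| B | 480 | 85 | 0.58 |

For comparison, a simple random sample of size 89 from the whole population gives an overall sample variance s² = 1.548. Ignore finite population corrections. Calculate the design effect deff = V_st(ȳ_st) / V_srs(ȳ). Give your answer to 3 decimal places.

V̂(ȳ_st) = Σ W_h² s_h²/n_h, with W_h = N_h/N and N = 560:
  stratum A: (80/560)²·1.37²/4 = 0.00957602
  stratum B: (480/560)²·0.58²/85 = 0.00290766
V_st = 0.0124837
V_srs = s²/n = 1.548/89 = 0.0173933
deff = V_st / V_srs = 0.0124837/0.0173933 = 0.7177

deff ≈ 0.718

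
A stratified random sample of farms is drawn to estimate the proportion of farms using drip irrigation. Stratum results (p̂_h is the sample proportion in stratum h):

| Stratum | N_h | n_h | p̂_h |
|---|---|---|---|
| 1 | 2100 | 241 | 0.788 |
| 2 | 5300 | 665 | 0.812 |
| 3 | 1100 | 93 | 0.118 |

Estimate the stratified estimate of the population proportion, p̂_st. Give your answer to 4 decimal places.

p̂_st ≈ 0.7163

N = 8500; stratum weights W_h = N_h/N.
p̂_st = Σ W_h p̂_h = (2100·0.788 + 5300·0.812 + 1100·0.118)/8500 = 0.71626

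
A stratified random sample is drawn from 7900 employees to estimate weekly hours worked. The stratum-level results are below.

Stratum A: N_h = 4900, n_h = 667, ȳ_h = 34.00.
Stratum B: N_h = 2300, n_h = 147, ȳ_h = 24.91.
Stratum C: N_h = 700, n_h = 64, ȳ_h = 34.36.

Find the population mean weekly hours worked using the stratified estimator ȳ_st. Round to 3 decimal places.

N = Σ N_h = 7900. Stratum weights W_h = N_h/N.
ȳ_st = (4900·34.00 + 2300·24.91 + 700·34.36) / 7900 = 31.38544

ȳ_st ≈ 31.385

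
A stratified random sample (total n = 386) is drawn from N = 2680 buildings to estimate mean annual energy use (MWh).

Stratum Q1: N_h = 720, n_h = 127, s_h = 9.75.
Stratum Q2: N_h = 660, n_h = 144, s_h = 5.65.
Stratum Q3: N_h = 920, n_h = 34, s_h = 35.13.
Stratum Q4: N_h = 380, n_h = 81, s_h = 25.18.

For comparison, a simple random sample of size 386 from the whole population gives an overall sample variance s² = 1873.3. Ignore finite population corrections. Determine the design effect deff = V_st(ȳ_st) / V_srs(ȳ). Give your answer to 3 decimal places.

deff ≈ 0.928

V̂(ȳ_st) = Σ W_h² s_h²/n_h, with W_h = N_h/N and N = 2680:
  stratum Q1: (720/2680)²·9.75²/127 = 0.0540258
  stratum Q2: (660/2680)²·5.65²/144 = 0.0134447
  stratum Q3: (920/2680)²·35.13²/34 = 4.27744
  stratum Q4: (380/2680)²·25.18²/81 = 0.157371
V_st = 4.50228
V_srs = s²/n = 1873.3/386 = 4.85311
deff = V_st / V_srs = 4.50228/4.85311 = 0.9277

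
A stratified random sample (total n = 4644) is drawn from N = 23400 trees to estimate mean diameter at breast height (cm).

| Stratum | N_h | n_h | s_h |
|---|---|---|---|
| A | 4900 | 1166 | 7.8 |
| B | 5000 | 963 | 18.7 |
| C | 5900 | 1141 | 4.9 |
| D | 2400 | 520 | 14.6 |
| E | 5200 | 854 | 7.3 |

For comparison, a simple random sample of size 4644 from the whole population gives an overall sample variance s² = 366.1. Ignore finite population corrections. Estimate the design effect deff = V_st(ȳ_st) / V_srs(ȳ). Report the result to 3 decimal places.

deff ≈ 0.350

V̂(ȳ_st) = Σ W_h² s_h²/n_h, with W_h = N_h/N and N = 23400:
  stratum A: (4900/23400)²·7.8²/1166 = 0.00228797
  stratum B: (5000/23400)²·18.7²/963 = 0.0165793
  stratum C: (5900/23400)²·4.9²/1141 = 0.00133776
  stratum D: (2400/23400)²·14.6²/520 = 0.00431214
  stratum E: (5200/23400)²·7.3²/854 = 0.0030815
V_st = 0.0275986
V_srs = s²/n = 366.1/4644 = 0.0788329
deff = V_st / V_srs = 0.0275986/0.0788329 = 0.3501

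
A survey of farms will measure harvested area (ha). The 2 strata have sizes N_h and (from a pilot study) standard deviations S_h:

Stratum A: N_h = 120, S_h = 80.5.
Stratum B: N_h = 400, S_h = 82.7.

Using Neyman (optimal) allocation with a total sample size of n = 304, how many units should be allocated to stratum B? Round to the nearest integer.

Neyman allocation: n_h = n · N_h S_h / Σ N_i S_i, with n = 304.
  stratum A: N_h·S_h = 120·80.5 = 9660.00
  stratum B: N_h·S_h = 400·82.7 = 33080.00
Σ N_h S_h = 42740.00
n for stratum B = 304·33080.00/42740.00 = 235.291 → 235

235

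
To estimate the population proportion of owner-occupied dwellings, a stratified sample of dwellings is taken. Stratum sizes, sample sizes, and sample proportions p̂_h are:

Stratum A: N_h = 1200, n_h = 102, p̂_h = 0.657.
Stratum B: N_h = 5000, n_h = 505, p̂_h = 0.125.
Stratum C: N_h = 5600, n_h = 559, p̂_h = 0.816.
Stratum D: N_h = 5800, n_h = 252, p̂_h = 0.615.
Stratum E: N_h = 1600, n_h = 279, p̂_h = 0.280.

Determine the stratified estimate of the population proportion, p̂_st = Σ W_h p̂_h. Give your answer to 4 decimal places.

N = 19200; stratum weights W_h = N_h/N.
p̂_st = Σ W_h p̂_h = (1200·0.657 + 5000·0.125 + 5600·0.816 + 5800·0.615 + 1600·0.280)/19200 = 0.52073

p̂_st ≈ 0.5207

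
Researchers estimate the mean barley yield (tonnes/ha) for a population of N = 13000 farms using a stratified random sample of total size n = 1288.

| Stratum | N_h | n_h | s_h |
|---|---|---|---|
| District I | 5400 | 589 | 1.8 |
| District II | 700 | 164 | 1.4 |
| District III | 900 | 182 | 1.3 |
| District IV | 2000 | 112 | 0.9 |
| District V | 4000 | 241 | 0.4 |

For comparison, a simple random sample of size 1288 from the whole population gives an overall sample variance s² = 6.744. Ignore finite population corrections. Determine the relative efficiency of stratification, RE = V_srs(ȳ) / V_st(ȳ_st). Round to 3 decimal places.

RE ≈ 4.148

V̂(ȳ_st) = Σ W_h² s_h²/n_h, with W_h = N_h/N and N = 13000:
  stratum District I: (5400/13000)²·1.8²/589 = 0.000949141
  stratum District II: (700/13000)²·1.4²/164 = 3.46515e-05
  stratum District III: (900/13000)²·1.3²/182 = 4.45055e-05
  stratum District IV: (2000/13000)²·0.9²/112 = 0.000171175
  stratum District V: (4000/13000)²·0.4²/241 = 6.28545e-05
V_st = 0.00126233
V_srs = s²/n = 6.744/1288 = 0.00523602
Relative efficiency = V_srs / V_st = 0.00523602/0.00126233 = 4.1479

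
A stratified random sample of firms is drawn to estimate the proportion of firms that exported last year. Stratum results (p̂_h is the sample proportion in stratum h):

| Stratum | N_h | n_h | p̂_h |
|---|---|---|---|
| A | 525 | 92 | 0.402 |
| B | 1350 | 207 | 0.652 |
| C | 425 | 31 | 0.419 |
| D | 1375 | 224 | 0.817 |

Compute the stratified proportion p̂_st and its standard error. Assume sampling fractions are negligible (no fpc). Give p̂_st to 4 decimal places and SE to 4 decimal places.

N = 3675; stratum weights W_h = N_h/N.
p̂_st = Σ W_h p̂_h = (525·0.402 + 1350·0.652 + 425·0.419 + 1375·0.817)/3675 = 0.65107
V̂(p̂_st) = Σ W_h² p̂_h(1−p̂_h)/(n_h−1):
  stratum A: (525/3675)²·0.402·0.598/91 = 5.39125e-05
  stratum B: (1350/3675)²·0.652·0.348/206 = 0.000148632
  stratum C: (425/3675)²·0.419·0.581/30 = 0.000108526
  stratum D: (1375/3675)²·0.817·0.183/223 = 9.38553e-05
V̂(p̂_st) = 0.000404925; SE = √V̂ = 0.0201228

p̂_st ≈ 0.6511, SE ≈ 0.0201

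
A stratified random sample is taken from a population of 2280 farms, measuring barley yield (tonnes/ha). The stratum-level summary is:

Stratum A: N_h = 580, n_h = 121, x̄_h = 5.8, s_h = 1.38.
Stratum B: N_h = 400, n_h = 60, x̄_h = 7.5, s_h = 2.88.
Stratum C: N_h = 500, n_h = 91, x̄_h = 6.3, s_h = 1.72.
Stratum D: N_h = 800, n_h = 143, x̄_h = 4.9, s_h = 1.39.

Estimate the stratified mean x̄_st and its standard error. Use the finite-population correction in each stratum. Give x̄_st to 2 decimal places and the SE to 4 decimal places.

x̄_st ≈ 5.89, SE ≈ 0.0841

x̄_st = Σ W_h x̄_h = (580·5.8 + 400·7.5 + 500·6.3 + 800·4.9)/2280 = 5.89211
V̂(x̄_st) = Σ W_h² (1 − n_h/N_h) s_h²/n_h, with W_h = N_h/N and N = 2280:
  stratum A: (580/2280)²·(1 − 121/580)·1.38²/121 = 0.000806016
  stratum B: (400/2280)²·(1 − 60/400)·2.88²/60 = 0.00361662
  stratum C: (500/2280)²·(1 − 91/500)·1.72²/91 = 0.00127891
  stratum D: (800/2280)²·(1 − 143/800)·1.39²/143 = 0.00136609
V̂(x̄_st) = 0.00706763
SE(x̄_st) = √0.00706763 = 0.0840692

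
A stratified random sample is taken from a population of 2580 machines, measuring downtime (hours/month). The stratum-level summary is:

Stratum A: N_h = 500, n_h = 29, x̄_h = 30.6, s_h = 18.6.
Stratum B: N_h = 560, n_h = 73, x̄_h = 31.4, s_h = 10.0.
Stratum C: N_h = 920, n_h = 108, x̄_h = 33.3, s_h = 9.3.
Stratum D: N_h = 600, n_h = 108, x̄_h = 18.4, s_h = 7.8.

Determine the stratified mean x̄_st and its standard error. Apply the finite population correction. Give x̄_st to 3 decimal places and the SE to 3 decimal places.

x̄_st ≈ 28.899, SE ≈ 0.770

x̄_st = Σ W_h x̄_h = (500·30.6 + 560·31.4 + 920·33.3 + 600·18.4)/2580 = 28.89922
V̂(x̄_st) = Σ W_h² (1 − n_h/N_h) s_h²/n_h, with W_h = N_h/N and N = 2580:
  stratum A: (500/2580)²·(1 − 29/500)·18.6²/29 = 0.422065
  stratum B: (560/2580)²·(1 − 73/560)·10.0²/73 = 0.0561248
  stratum C: (920/2580)²·(1 − 108/920)·9.3²/108 = 0.0898766
  stratum D: (600/2580)²·(1 − 108/600)·7.8²/108 = 0.0249829
V̂(x̄_st) = 0.593049
SE(x̄_st) = √0.593049 = 0.770097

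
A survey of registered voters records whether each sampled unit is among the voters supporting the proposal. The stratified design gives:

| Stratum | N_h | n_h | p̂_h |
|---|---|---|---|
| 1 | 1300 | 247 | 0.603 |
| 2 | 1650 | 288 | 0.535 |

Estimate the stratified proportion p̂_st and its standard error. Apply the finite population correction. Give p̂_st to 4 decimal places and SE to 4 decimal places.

p̂_st ≈ 0.5650, SE ≈ 0.0194

N = 2950; stratum weights W_h = N_h/N.
p̂_st = Σ W_h p̂_h = (1300·0.603 + 1650·0.535)/2950 = 0.56497
V̂(p̂_st) = Σ W_h² (1 − n_h/N_h) p̂_h(1−p̂_h)/(n_h−1):
  stratum 1: (1300/2950)²·(1 − 247/1300)·0.603·0.397/246 = 0.000153074
  stratum 2: (1650/2950)²·(1 − 288/1650)·0.535·0.465/287 = 0.000223842
V̂(p̂_st) = 0.000376916; SE = √V̂ = 0.0194143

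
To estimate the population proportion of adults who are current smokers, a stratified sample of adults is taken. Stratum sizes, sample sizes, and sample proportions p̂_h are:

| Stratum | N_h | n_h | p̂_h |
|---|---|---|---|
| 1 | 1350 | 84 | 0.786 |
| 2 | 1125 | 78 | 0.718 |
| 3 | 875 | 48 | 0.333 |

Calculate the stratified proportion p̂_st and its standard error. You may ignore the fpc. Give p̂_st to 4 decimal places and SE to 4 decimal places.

N = 3350; stratum weights W_h = N_h/N.
p̂_st = Σ W_h p̂_h = (1350·0.786 + 1125·0.718 + 875·0.333)/3350 = 0.64484
V̂(p̂_st) = Σ W_h² p̂_h(1−p̂_h)/(n_h−1):
  stratum 1: (1350/3350)²·0.786·0.214/83 = 0.000329106
  stratum 2: (1125/3350)²·0.718·0.282/77 = 0.00029655
  stratum 3: (875/3350)²·0.333·0.667/47 = 0.000322403
V̂(p̂_st) = 0.000948059; SE = √V̂ = 0.0307906

p̂_st ≈ 0.6448, SE ≈ 0.0308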